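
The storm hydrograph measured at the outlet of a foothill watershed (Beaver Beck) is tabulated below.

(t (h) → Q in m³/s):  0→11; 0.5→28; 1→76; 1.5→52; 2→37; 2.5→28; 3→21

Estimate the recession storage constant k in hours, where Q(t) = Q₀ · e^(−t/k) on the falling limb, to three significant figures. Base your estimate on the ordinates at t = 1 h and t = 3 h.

On the falling limb, Q drops from 76 to 21 m³/s between t = 1 h and t = 3 h (Δt = 2 h).
k = −Δt / ln(Q₂/Q₁) = −2 / ln(21/76) = 1.55 h.

k ≈ 1.55 h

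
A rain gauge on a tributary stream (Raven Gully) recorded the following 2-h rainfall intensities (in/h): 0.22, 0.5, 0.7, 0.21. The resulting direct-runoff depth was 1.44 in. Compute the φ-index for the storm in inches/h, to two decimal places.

φ ≈ 0.24 in/h

Only the 2 blocks with intensity above φ contribute runoff: 0.5, 0.7 in/h.
Σ(I−φ)·Δt = d  ⇒  (0.5+0.7 − 2φ)·2 = 1.44
φ = (1.200 − 1.44/2) / 2 = 0.24 in/h.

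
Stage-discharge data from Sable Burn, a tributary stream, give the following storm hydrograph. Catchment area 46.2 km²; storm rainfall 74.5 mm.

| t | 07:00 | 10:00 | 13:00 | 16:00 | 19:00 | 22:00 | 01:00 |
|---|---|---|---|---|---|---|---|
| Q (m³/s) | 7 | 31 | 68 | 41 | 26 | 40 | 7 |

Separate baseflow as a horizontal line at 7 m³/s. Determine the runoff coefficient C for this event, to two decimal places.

C ≈ 0.54

ΣQ_DR = 171.0 m³/s; V = ΣQ_DR·Δt = 1.847 × 10^6 m³.
Runoff depth d = V / A = 39.97 mm.
C = d / P = 39.97 / 74.5 = 0.54.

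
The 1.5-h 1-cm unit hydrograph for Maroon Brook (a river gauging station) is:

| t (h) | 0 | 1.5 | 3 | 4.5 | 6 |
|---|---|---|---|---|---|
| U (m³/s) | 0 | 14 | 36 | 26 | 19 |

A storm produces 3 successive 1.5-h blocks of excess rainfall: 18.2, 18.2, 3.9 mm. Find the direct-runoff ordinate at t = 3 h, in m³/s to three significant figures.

Q ≈ 91.0 m³/s

By discrete convolution, Q_j = Σ (P_i / 10 mm) · U_{j−i}.
At t = 3 h (j=2): Q = (18.2/10)·36 + (18.2/10)·14 + (3.9/10)·0 = 91.0 m³/s.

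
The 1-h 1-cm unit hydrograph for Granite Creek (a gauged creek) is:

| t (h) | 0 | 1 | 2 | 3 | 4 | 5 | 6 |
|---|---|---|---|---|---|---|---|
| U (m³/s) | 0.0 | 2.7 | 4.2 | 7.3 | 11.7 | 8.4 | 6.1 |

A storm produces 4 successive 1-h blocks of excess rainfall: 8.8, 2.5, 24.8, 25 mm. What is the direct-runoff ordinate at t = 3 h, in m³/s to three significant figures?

By discrete convolution, Q_j = Σ (P_i / 10 mm) · U_{j−i}.
At t = 3 h (j=3): Q = (8.8/10)·7.3 + (2.5/10)·4.2 + (24.8/10)·2.7 + (25/10)·0.0 = 14.2 m³/s.

Q ≈ 14.2 m³/s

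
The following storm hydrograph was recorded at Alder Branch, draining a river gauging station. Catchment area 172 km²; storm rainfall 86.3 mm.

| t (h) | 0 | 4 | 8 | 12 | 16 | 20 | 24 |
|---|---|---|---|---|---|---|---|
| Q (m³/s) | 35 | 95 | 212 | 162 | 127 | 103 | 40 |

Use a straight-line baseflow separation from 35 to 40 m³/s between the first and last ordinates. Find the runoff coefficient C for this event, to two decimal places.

ΣQ_DR = 511.5 m³/s; V = ΣQ_DR·Δt = 7.366 × 10^6 m³.
Runoff depth d = V / A = 42.82 mm.
C = d / P = 42.82 / 86.3 = 0.50.

C ≈ 0.50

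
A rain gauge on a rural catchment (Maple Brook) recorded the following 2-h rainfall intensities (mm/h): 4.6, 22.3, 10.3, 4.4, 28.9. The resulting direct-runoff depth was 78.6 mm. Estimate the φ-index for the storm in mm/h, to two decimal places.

Only the 3 blocks with intensity above φ contribute runoff: 22.3, 10.3, 28.9 mm/h.
Σ(I−φ)·Δt = d  ⇒  (22.3+10.3+28.9 − 3φ)·2 = 78.6
φ = (61.50 − 78.6/2) / 3 = 7.40 mm/h.

φ ≈ 7.40 mm/h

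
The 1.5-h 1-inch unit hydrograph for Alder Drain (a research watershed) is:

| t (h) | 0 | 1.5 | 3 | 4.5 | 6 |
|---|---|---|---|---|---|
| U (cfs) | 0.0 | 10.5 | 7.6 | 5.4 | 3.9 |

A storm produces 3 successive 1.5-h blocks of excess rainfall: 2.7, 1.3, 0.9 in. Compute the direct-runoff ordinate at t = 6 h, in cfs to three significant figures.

By discrete convolution, Q_j = Σ (P_i / 1 in) · U_{j−i}.
At t = 6 h (j=4): Q = (2.7/1)·3.9 + (1.3/1)·5.4 + (0.9/1)·7.6 = 24.4 cfs.

Q ≈ 24.4 cfs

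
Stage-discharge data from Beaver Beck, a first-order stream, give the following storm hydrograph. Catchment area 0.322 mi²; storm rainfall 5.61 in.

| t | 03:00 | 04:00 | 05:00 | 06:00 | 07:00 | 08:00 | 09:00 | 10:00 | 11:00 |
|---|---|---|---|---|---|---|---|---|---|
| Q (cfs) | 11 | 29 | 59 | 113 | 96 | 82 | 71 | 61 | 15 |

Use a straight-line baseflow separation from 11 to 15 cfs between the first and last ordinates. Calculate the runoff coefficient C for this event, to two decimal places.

C ≈ 0.36

ΣQ_DR = 420.0 cfs; V = ΣQ_DR·Δt = 1.512 × 10^6 ft³.
Runoff depth d = V / A = 2.021 in.
C = d / P = 2.021 / 5.61 = 0.36.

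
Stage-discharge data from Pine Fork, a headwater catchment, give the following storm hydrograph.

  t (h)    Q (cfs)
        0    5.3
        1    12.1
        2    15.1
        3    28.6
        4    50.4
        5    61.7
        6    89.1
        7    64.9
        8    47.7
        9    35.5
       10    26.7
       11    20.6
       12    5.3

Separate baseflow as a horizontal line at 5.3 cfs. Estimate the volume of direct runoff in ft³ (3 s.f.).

V ≈ 1.42 × 10^6 ft³

Direct-runoff ordinates (Q − Q_b): 0.0, 6.8, 9.8, 23.3, 45.1, 56.4, 83.8, 59.6, 42.4, 30.2, 21.4, 15.3, 0.0 cfs.
ΣQ_DR = 394.1 cfs.
With Δt = 1 h = 3600 s, V = ΣQ_DR · Δt = 394.1 × 3600 = 1.42 × 10^6 ft³.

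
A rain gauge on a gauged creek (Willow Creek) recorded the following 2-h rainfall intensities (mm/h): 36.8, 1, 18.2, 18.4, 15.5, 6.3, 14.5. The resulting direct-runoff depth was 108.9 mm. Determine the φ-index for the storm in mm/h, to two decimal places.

Only the 5 blocks with intensity above φ contribute runoff: 36.8, 18.2, 18.4, 15.5, 14.5 mm/h.
Σ(I−φ)·Δt = d  ⇒  (36.8+18.2+18.4+15.5+14.5 − 5φ)·2 = 108.9
φ = (103.4 − 108.9/2) / 5 = 9.79 mm/h.

φ ≈ 9.79 mm/h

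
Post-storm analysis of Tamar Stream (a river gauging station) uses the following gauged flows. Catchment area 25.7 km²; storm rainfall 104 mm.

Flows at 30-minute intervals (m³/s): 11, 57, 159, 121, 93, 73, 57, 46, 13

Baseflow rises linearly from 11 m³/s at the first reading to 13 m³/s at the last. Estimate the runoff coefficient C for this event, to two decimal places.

ΣQ_DR = 522.0 m³/s; V = ΣQ_DR·Δt = 9.396 × 10^5 m³.
Runoff depth d = V / A = 36.56 mm.
C = d / P = 36.56 / 104 = 0.35.

C ≈ 0.35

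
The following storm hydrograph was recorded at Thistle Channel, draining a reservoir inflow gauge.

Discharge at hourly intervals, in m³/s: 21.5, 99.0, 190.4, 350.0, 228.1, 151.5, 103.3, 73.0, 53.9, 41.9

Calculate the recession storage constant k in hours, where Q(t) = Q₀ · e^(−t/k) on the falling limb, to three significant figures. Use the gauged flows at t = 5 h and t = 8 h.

On the falling limb, Q drops from 151.5 to 53.9 m³/s between t = 5 h and t = 8 h (Δt = 3 h).
k = −Δt / ln(Q₂/Q₁) = −3 / ln(53.9/151.5) = 2.90 h.

k ≈ 2.90 h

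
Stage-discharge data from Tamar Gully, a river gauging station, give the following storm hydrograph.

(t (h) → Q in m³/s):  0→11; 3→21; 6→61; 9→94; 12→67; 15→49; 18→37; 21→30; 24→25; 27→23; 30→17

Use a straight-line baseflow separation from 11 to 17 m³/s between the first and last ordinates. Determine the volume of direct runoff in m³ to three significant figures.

V ≈ 3.03 × 10^6 m³

Direct-runoff ordinates (Q − Q_b): 0.00, 9.40, 48.80, 81.20, 53.60, 35.00, 22.40, 14.80, 9.20, 6.60, 0.00 m³/s.
ΣQ_DR = 281.0 m³/s.
With Δt = 3 h = 10800 s, V = ΣQ_DR · Δt = 281.0 × 10800 = 3.03 × 10^6 m³.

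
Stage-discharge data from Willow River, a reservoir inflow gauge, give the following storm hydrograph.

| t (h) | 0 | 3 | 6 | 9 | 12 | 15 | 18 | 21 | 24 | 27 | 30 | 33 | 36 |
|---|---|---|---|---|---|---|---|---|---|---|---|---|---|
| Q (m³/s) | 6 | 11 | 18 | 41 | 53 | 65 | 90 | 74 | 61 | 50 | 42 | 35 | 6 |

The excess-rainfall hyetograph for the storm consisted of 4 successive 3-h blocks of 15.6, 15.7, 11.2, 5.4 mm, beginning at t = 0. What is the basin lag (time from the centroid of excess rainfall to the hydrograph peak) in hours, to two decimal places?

Centroid of excess rainfall: t_c = Σ P_i·t̄_i / ΣP_i = 4.9008 h (block centres at 1.5, 4.5, 7.5, 10.5 h).
Hydrograph peak occurs at t = 18 h, so basin lag t_L = 18 − 4.9008 = 13.10 h.

t_L ≈ 13.10 h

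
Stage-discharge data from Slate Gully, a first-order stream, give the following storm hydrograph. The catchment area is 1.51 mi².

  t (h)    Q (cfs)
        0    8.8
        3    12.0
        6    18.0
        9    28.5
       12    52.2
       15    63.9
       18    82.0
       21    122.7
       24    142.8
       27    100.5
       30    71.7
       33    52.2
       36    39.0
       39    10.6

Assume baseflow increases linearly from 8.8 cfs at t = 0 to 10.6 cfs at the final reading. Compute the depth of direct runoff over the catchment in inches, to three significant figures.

Direct runoff: 0.00, 3.06, 8.92, 19.28, 42.85, 54.41, 72.37, 112.93, 132.89, 90.45, 61.52, 41.88, 28.54, 0.00 cfs; ΣQ_DR = 669.1 cfs.
V = ΣQ_DR · Δt = 669.1 × 10800 s = 7.226 × 10^6 ft³.
Over A = 1.51 mi², depth = V / A = 2.06 in.

d ≈ 2.06 in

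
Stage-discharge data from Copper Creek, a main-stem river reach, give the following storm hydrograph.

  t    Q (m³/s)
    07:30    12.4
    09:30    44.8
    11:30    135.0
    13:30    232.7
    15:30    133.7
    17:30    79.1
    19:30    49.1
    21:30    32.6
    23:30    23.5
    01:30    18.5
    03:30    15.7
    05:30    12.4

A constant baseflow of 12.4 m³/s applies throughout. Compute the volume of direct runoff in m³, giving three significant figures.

V ≈ 4.61 × 10^6 m³

Direct-runoff ordinates (Q − Q_b): 0.0, 32.4, 122.6, 220.3, 121.3, 66.7, 36.7, 20.2, 11.1, 6.1, 3.3, 0.0 m³/s.
ΣQ_DR = 640.7 m³/s.
With Δt = 2 h = 7200 s, V = ΣQ_DR · Δt = 640.7 × 7200 = 4.61 × 10^6 m³.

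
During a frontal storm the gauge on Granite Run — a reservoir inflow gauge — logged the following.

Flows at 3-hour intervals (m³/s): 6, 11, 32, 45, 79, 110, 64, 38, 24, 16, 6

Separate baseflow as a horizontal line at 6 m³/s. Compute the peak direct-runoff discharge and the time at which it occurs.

Subtracting baseflow gives direct-runoff ordinates: 0.0, 5.0, 26.0, 39.0, 73.0, 104.0, 58.0, 32.0, 18.0, 10.0, 0.0 m³/s.
The maximum is 104.0 m³/s, occurring at the reading for t = 15 h.

Q_p = 104.0 m³/s at t = 15 h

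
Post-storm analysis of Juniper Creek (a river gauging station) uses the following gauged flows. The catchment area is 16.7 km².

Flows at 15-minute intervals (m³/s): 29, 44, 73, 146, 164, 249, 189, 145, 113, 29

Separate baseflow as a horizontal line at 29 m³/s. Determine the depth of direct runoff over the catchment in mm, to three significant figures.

d ≈ 48.0 mm

Direct runoff: 0.0, 15.0, 44.0, 117.0, 135.0, 220.0, 160.0, 116.0, 84.0, 0.0 m³/s; ΣQ_DR = 891.0 m³/s.
V = ΣQ_DR · Δt = 891.0 × 900 s = 8.019 × 10^5 m³.
Over A = 16.7 km², depth = V / A = 48.0 mm.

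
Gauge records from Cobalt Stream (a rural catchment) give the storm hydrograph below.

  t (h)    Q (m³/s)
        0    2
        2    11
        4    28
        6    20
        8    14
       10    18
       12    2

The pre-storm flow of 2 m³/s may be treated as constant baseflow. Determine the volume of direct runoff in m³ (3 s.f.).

Direct-runoff ordinates (Q − Q_b): 0.0, 9.0, 26.0, 18.0, 12.0, 16.0, 0.0 m³/s.
ΣQ_DR = 81.00 m³/s.
With Δt = 2 h = 7200 s, V = ΣQ_DR · Δt = 81.00 × 7200 = 5.83 × 10^5 m³.

V ≈ 5.83 × 10^5 m³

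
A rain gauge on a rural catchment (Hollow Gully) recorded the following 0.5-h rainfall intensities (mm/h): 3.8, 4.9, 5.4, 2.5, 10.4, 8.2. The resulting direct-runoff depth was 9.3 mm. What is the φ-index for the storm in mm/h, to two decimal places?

Only the 5 blocks with intensity above φ contribute runoff: 3.8, 4.9, 5.4, 10.4, 8.2 mm/h.
Σ(I−φ)·Δt = d  ⇒  (3.8+4.9+5.4+10.4+8.2 − 5φ)·0.5 = 9.3
φ = (32.70 − 9.3/0.5) / 5 = 2.82 mm/h.

φ ≈ 2.82 mm/h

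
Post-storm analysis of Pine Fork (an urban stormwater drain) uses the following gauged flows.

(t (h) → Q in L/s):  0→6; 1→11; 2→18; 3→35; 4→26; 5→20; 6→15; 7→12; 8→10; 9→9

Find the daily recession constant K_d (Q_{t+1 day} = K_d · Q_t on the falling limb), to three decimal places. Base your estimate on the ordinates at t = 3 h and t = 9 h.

Between t = 3 h and t = 9 h the flow falls from 35 to 9 L/s over 6×1 h = 6 h.
Per-interval ratio K = (9/35)^(1/6) = 0.7974; K_d = K^(24/1) = 0.004.

K_d ≈ 0.004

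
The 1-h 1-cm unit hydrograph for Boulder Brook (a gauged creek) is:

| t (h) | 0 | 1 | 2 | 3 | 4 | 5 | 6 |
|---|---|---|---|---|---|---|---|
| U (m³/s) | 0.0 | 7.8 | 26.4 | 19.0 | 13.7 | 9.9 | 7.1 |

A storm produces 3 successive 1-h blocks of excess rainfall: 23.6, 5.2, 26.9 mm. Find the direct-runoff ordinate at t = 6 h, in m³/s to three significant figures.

By discrete convolution, Q_j = Σ (P_i / 10 mm) · U_{j−i}.
At t = 6 h (j=6): Q = (23.6/10)·7.1 + (5.2/10)·9.9 + (26.9/10)·13.7 = 58.8 m³/s.

Q ≈ 58.8 m³/s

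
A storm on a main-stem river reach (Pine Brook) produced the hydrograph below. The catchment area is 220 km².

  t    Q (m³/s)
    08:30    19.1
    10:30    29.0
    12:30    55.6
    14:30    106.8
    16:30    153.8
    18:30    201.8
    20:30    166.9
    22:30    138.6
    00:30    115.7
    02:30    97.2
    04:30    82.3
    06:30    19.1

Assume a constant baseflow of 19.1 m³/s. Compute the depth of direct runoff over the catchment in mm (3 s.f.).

d ≈ 31.3 mm

Direct runoff: 0.0, 9.9, 36.5, 87.7, 134.7, 182.7, 147.8, 119.5, 96.6, 78.1, 63.2, 0.0 m³/s; ΣQ_DR = 956.7 m³/s.
V = ΣQ_DR · Δt = 956.7 × 7200 s = 6.888 × 10^6 m³.
Over A = 220 km², depth = V / A = 31.3 mm.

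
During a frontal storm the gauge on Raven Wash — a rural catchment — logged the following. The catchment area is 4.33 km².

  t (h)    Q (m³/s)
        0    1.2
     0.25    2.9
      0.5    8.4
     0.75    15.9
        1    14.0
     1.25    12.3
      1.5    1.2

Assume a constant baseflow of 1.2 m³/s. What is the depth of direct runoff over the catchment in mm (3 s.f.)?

d ≈ 9.87 mm

Direct runoff: 0.0, 1.7, 7.2, 14.7, 12.8, 11.1, 0.0 m³/s; ΣQ_DR = 47.50 m³/s.
V = ΣQ_DR · Δt = 47.50 × 900 s = 42750 m³.
Over A = 4.33 km², depth = V / A = 9.87 mm.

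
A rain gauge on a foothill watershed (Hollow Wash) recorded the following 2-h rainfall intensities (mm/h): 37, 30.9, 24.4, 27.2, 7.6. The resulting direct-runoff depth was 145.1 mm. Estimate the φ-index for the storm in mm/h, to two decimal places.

φ ≈ 11.74 mm/h

Only the 4 blocks with intensity above φ contribute runoff: 37, 30.9, 24.4, 27.2 mm/h.
Σ(I−φ)·Δt = d  ⇒  (37+30.9+24.4+27.2 − 4φ)·2 = 145.1
φ = (119.5 − 145.1/2) / 4 = 11.74 mm/h.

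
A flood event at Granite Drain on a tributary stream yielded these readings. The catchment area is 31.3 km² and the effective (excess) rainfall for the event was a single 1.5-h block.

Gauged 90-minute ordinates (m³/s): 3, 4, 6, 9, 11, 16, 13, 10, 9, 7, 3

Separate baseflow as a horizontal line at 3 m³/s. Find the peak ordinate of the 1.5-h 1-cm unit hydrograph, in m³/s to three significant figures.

U_p ≈ 13.0 m³/s

Direct runoff: 0.0, 1.0, 3.0, 6.0, 8.0, 13.0, 10.0, 7.0, 6.0, 4.0, 0.0 m³/s; ΣQ_DR = 58.00 m³/s, peak = 13.0 m³/s.
Runoff depth d = ΣQ_DR·Δt / A = 58.00 × 5400 / (31.3 km²) = 10.01 mm.
The 1-cm UH is the DRH scaled by (10 mm)/d, so U_p = 13.0 × 10/10.01 = 13.0 m³/s.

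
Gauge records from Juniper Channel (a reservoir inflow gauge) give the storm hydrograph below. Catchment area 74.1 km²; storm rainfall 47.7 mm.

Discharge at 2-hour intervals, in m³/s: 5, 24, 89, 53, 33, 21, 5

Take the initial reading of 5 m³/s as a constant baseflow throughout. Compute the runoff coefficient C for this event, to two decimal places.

C ≈ 0.40

ΣQ_DR = 195.0 m³/s; V = ΣQ_DR·Δt = 1.404 × 10^6 m³.
Runoff depth d = V / A = 18.95 mm.
C = d / P = 18.95 / 47.7 = 0.40.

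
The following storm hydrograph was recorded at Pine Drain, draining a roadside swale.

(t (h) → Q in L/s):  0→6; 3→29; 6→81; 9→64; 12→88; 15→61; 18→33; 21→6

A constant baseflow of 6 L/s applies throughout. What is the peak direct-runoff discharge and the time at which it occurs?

Q_p = 82.0 L/s at t = 12 h

Subtracting baseflow gives direct-runoff ordinates: 0.0, 23.0, 75.0, 58.0, 82.0, 55.0, 27.0, 0.0 L/s.
The maximum is 82.0 L/s, occurring at the reading for t = 12 h.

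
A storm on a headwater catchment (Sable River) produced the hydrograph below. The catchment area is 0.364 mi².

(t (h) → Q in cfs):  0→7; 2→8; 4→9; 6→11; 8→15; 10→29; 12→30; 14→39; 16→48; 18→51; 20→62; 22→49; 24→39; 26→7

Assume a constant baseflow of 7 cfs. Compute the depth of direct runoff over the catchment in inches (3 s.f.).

d ≈ 2.61 in

Direct runoff: 0.0, 1.0, 2.0, 4.0, 8.0, 22.0, 23.0, 32.0, 41.0, 44.0, 55.0, 42.0, 32.0, 0.0 cfs; ΣQ_DR = 306.0 cfs.
V = ΣQ_DR · Δt = 306.0 × 7200 s = 2.203 × 10^6 ft³.
Over A = 0.364 mi², depth = V / A = 2.61 in.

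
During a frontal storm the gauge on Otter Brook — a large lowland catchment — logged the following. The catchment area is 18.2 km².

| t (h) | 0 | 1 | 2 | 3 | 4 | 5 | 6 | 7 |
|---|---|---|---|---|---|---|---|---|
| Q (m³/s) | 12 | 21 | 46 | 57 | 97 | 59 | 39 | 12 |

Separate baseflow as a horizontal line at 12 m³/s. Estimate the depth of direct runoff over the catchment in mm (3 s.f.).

Direct runoff: 0.0, 9.0, 34.0, 45.0, 85.0, 47.0, 27.0, 0.0 m³/s; ΣQ_DR = 247.0 m³/s.
V = ΣQ_DR · Δt = 247.0 × 3600 s = 8.892 × 10^5 m³.
Over A = 18.2 km², depth = V / A = 48.9 mm.

d ≈ 48.9 mm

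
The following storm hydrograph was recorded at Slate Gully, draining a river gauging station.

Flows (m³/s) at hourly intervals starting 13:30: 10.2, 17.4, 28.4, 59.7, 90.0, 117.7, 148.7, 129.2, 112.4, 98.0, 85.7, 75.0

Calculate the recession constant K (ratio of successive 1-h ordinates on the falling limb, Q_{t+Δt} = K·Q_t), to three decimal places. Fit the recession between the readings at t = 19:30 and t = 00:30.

Using the recession-limb readings at t = 19:30 and t = 00:30: Q falls from 148.7 to 75.0 m³/s over 5 intervals.
K = (Q₂/Q₁)^(1/5) = (75.0/148.7)^(1/5) = 0.872.

K ≈ 0.872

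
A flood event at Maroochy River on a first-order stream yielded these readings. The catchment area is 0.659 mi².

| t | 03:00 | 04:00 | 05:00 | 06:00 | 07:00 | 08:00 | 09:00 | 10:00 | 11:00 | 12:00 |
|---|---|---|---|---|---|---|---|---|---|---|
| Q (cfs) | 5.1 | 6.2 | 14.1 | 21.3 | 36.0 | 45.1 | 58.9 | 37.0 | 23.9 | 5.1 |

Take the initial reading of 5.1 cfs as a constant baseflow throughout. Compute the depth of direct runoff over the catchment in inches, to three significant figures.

d ≈ 0.474 in

Direct runoff: 0.0, 1.1, 9.0, 16.2, 30.9, 40.0, 53.8, 31.9, 18.8, 0.0 cfs; ΣQ_DR = 201.7 cfs.
V = ΣQ_DR · Δt = 201.7 × 3600 s = 7.261 × 10^5 ft³.
Over A = 0.659 mi², depth = V / A = 0.474 in.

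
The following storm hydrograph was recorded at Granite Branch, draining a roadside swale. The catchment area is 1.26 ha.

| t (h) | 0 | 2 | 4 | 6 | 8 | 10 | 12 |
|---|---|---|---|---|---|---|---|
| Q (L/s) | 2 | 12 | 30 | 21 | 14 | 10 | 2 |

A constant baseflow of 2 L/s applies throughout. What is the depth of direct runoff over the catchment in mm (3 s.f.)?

d ≈ 44.0 mm

Direct runoff: 0.0, 10.0, 28.0, 19.0, 12.0, 8.0, 0.0 L/s; ΣQ_DR = 77.00 L/s.
V = ΣQ_DR · Δt = 77.00 × 7200 s = 5.544 × 10^5 L.
Over A = 1.26 ha, depth = V / A = 44.0 mm.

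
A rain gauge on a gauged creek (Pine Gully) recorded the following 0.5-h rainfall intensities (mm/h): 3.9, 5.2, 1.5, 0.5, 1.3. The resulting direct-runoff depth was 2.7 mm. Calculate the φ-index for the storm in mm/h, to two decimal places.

φ ≈ 1.85 mm/h

Only the 2 blocks with intensity above φ contribute runoff: 3.9, 5.2 mm/h.
Σ(I−φ)·Δt = d  ⇒  (3.9+5.2 − 2φ)·0.5 = 2.7
φ = (9.100 − 2.7/0.5) / 2 = 1.85 mm/h.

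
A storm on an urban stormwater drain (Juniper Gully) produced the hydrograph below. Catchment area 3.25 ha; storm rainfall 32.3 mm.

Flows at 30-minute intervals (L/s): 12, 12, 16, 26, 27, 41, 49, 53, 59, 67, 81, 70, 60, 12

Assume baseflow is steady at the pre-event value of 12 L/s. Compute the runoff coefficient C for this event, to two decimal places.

ΣQ_DR = 417.0 L/s; V = ΣQ_DR·Δt = 7.506 × 10^5 L.
Runoff depth d = V / A = 23.10 mm.
C = d / P = 23.10 / 32.3 = 0.72.

C ≈ 0.72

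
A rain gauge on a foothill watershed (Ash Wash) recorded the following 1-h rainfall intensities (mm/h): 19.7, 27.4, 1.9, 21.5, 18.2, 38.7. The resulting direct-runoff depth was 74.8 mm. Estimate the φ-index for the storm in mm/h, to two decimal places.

Only the 5 blocks with intensity above φ contribute runoff: 19.7, 27.4, 21.5, 18.2, 38.7 mm/h.
Σ(I−φ)·Δt = d  ⇒  (19.7+27.4+21.5+18.2+38.7 − 5φ)·1 = 74.8
φ = (125.5 − 74.8/1) / 5 = 10.14 mm/h.

φ ≈ 10.14 mm/h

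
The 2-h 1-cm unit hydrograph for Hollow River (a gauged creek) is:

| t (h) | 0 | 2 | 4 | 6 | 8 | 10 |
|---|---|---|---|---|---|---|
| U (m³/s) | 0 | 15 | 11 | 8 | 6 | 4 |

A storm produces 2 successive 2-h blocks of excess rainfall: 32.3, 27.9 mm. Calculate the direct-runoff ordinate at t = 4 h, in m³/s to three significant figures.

By discrete convolution, Q_j = Σ (P_i / 10 mm) · U_{j−i}.
At t = 4 h (j=2): Q = (32.3/10)·11 + (27.9/10)·15 = 77.4 m³/s.

Q ≈ 77.4 m³/s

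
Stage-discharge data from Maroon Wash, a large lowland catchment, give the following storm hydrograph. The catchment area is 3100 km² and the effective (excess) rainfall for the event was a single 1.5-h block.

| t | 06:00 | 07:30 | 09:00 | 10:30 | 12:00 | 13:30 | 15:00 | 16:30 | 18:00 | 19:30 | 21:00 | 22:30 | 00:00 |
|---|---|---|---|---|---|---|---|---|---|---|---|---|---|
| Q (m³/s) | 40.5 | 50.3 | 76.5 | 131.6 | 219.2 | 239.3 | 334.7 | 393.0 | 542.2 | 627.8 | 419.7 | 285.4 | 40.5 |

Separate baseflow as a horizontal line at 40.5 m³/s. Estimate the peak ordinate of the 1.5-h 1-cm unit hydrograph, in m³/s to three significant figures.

Direct runoff: 0.0, 9.8, 36.0, 91.1, 178.7, 198.8, 294.2, 352.5, 501.7, 587.3, 379.2, 244.9, 0.0 m³/s; ΣQ_DR = 2874 m³/s, peak = 587.3 m³/s.
Runoff depth d = ΣQ_DR·Δt / A = 2874 × 5400 / (3100 km²) = 5.007 mm.
The 1-cm UH is the DRH scaled by (10 mm)/d, so U_p = 587.3 × 10/5.007 = 1170 m³/s.

U_p ≈ 1170 m³/s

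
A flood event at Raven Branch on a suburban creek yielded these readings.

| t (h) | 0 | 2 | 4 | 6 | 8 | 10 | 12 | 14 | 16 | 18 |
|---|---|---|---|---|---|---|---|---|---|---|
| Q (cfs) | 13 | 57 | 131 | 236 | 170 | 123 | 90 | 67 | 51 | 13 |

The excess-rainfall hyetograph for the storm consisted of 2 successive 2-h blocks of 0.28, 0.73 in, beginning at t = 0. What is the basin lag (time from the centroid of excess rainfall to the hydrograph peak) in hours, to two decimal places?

t_L ≈ 3.55 h

Centroid of excess rainfall: t_c = Σ P_i·t̄_i / ΣP_i = 2.4455 h (block centres at 1, 3 h).
Hydrograph peak occurs at t = 6 h, so basin lag t_L = 6 − 2.4455 = 3.55 h.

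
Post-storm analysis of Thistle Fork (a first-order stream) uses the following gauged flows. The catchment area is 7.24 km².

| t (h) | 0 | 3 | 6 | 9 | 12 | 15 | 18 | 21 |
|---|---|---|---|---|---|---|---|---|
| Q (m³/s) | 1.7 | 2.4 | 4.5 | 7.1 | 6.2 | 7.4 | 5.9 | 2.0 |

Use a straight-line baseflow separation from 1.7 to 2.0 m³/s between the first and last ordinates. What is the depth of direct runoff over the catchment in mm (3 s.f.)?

d ≈ 33.4 mm

Direct runoff: 0.00, 0.66, 2.71, 5.27, 4.33, 5.49, 3.94, 0.00 m³/s; ΣQ_DR = 22.40 m³/s.
V = ΣQ_DR · Δt = 22.40 × 10800 s = 2.419 × 10^5 m³.
Over A = 7.24 km², depth = V / A = 33.4 mm.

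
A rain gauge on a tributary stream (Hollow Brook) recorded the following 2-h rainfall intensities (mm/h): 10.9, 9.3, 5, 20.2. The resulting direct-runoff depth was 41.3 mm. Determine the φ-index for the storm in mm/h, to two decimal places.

φ ≈ 6.58 mm/h

Only the 3 blocks with intensity above φ contribute runoff: 10.9, 9.3, 20.2 mm/h.
Σ(I−φ)·Δt = d  ⇒  (10.9+9.3+20.2 − 3φ)·2 = 41.3
φ = (40.40 − 41.3/2) / 3 = 6.58 mm/h.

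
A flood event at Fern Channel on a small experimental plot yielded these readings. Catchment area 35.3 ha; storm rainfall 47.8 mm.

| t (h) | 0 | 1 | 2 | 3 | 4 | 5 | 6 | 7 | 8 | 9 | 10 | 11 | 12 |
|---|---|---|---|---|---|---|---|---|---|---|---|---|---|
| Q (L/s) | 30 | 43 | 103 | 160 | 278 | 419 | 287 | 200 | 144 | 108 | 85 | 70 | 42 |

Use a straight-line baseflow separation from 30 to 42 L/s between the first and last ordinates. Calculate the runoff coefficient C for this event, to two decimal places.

C ≈ 0.32

ΣQ_DR = 1501 L/s; V = ΣQ_DR·Δt = 5.404 × 10^6 L.
Runoff depth d = V / A = 15.31 mm.
C = d / P = 15.31 / 47.8 = 0.32.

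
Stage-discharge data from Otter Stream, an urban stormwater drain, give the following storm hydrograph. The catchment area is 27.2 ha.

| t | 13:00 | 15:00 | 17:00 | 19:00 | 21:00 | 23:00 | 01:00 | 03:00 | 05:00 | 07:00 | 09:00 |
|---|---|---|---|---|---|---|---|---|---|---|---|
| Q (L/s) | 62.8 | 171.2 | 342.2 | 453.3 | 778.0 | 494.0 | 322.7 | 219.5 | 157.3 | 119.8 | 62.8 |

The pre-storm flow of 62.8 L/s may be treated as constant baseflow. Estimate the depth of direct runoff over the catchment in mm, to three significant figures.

Direct runoff: 0.0, 108.4, 279.4, 390.5, 715.2, 431.2, 259.9, 156.7, 94.5, 57.0, 0.0 L/s; ΣQ_DR = 2493 L/s.
V = ΣQ_DR · Δt = 2493 × 7200 s = 1.795 × 10^7 L.
Over A = 27.2 ha, depth = V / A = 66.0 mm.

d ≈ 66.0 mm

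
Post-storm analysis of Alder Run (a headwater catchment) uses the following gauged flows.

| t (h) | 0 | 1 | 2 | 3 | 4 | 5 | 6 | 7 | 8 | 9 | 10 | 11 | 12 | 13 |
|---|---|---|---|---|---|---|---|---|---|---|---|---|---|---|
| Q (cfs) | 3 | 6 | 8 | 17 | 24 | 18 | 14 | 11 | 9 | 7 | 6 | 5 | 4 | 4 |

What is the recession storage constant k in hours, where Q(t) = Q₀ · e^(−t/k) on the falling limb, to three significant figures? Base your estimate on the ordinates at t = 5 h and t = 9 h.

On the falling limb, Q drops from 18 to 7 cfs between t = 5 h and t = 9 h (Δt = 4 h).
k = −Δt / ln(Q₂/Q₁) = −4 / ln(7/18) = 4.24 h.

k ≈ 4.24 h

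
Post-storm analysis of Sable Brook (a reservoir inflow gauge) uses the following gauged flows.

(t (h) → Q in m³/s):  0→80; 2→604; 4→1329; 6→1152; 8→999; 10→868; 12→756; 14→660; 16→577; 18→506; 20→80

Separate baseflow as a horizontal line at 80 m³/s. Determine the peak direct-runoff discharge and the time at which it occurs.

Q_p = 1249.0 m³/s at t = 4 h

Subtracting baseflow gives direct-runoff ordinates: 0.0, 524.0, 1249.0, 1072.0, 919.0, 788.0, 676.0, 580.0, 497.0, 426.0, 0.0 m³/s.
The maximum is 1249.0 m³/s, occurring at the reading for t = 4 h.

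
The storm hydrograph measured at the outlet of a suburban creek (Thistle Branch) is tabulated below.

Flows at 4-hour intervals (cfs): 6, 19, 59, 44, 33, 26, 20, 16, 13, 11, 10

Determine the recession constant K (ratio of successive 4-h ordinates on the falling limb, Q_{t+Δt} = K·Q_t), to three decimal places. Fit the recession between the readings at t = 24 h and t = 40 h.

K ≈ 0.841

Using the recession-limb readings at t = 24 h and t = 40 h: Q falls from 20 to 10 cfs over 4 intervals.
K = (Q₂/Q₁)^(1/4) = (10/20)^(1/4) = 0.841.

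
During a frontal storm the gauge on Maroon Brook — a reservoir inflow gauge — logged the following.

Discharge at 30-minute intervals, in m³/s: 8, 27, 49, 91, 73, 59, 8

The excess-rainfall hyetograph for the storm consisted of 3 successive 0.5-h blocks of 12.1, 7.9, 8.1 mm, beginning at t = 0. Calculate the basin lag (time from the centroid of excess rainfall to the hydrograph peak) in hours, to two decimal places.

Centroid of excess rainfall: t_c = Σ P_i·t̄_i / ΣP_i = 0.6788 h (block centres at 0.25, 0.75, 1.25 h).
Hydrograph peak occurs at t = 1.5 h, so basin lag t_L = 1.5 − 0.6788 = 0.82 h.

t_L ≈ 0.82 h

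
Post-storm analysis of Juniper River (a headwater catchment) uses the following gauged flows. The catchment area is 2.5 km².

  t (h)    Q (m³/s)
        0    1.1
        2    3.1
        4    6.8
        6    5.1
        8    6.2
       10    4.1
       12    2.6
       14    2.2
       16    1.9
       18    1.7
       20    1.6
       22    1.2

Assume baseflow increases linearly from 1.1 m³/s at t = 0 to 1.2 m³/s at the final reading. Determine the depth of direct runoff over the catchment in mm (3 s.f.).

Direct runoff: 0.00, 1.99, 5.68, 3.97, 5.06, 2.95, 1.45, 1.04, 0.73, 0.52, 0.41, 0.00 m³/s; ΣQ_DR = 23.80 m³/s.
V = ΣQ_DR · Δt = 23.80 × 7200 s = 1.714 × 10^5 m³.
Over A = 2.5 km², depth = V / A = 68.5 mm.

d ≈ 68.5 mm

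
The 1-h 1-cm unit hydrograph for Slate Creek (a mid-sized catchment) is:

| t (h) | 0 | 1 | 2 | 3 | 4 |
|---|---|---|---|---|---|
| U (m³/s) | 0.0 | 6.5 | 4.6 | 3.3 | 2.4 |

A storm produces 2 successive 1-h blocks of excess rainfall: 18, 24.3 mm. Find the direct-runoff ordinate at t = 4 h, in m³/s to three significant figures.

Q ≈ 12.3 m³/s

By discrete convolution, Q_j = Σ (P_i / 10 mm) · U_{j−i}.
At t = 4 h (j=4): Q = (18/10)·2.4 + (24.3/10)·3.3 = 12.3 m³/s.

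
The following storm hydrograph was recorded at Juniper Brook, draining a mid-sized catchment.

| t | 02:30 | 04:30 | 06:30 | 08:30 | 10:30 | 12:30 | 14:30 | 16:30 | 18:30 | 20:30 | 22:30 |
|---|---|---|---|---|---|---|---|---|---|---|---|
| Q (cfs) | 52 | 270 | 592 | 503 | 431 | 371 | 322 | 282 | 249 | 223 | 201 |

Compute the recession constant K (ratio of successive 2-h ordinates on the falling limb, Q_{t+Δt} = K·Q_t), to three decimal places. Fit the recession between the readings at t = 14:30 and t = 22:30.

K ≈ 0.889

Using the recession-limb readings at t = 14:30 and t = 22:30: Q falls from 322 to 201 cfs over 4 intervals.
K = (Q₂/Q₁)^(1/4) = (201/322)^(1/4) = 0.889.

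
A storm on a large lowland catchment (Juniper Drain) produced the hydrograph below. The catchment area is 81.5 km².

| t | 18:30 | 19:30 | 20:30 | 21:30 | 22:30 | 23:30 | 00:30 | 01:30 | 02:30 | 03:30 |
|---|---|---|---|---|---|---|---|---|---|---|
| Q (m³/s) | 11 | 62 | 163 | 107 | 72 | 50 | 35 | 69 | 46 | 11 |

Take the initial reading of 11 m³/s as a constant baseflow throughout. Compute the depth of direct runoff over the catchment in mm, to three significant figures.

Direct runoff: 0.0, 51.0, 152.0, 96.0, 61.0, 39.0, 24.0, 58.0, 35.0, 0.0 m³/s; ΣQ_DR = 516.0 m³/s.
V = ΣQ_DR · Δt = 516.0 × 3600 s = 1.858 × 10^6 m³.
Over A = 81.5 km², depth = V / A = 22.8 mm.

d ≈ 22.8 mm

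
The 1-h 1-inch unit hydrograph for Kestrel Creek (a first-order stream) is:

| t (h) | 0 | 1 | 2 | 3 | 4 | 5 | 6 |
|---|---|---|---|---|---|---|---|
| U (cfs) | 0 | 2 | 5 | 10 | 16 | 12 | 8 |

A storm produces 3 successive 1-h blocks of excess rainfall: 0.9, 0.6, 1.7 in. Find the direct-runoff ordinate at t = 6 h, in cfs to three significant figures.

Q ≈ 41.6 cfs

By discrete convolution, Q_j = Σ (P_i / 1 in) · U_{j−i}.
At t = 6 h (j=6): Q = (0.9/1)·8 + (0.6/1)·12 + (1.7/1)·16 = 41.6 cfs.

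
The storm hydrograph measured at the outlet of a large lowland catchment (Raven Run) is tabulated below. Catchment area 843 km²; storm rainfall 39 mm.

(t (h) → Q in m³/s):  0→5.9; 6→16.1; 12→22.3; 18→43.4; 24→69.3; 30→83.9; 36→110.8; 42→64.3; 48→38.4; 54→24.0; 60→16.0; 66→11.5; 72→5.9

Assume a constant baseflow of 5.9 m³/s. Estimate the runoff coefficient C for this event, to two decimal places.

ΣQ_DR = 435.1 m³/s; V = ΣQ_DR·Δt = 9.398 × 10^6 m³.
Runoff depth d = V / A = 11.15 mm.
C = d / P = 11.15 / 39 = 0.29.

C ≈ 0.29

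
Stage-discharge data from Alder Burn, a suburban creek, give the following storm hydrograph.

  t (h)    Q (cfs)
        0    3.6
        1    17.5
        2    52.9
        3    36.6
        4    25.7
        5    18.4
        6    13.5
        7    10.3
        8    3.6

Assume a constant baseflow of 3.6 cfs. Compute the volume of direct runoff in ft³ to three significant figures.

V ≈ 5.39 × 10^5 ft³

Direct-runoff ordinates (Q − Q_b): 0.0, 13.9, 49.3, 33.0, 22.1, 14.8, 9.9, 6.7, 0.0 cfs.
ΣQ_DR = 149.7 cfs.
With Δt = 1 h = 3600 s, V = ΣQ_DR · Δt = 149.7 × 3600 = 5.39 × 10^5 ft³.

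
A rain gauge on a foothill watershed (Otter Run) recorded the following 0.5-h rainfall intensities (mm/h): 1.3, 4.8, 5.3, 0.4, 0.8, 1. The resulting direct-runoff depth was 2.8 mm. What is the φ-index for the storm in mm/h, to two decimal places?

Only the 2 blocks with intensity above φ contribute runoff: 4.8, 5.3 mm/h.
Σ(I−φ)·Δt = d  ⇒  (4.8+5.3 − 2φ)·0.5 = 2.8
φ = (10.10 − 2.8/0.5) / 2 = 2.25 mm/h.

φ ≈ 2.25 mm/h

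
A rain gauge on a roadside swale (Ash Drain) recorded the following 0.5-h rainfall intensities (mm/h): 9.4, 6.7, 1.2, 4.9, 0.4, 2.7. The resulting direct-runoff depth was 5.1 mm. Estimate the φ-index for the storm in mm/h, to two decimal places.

Only the 3 blocks with intensity above φ contribute runoff: 9.4, 6.7, 4.9 mm/h.
Σ(I−φ)·Δt = d  ⇒  (9.4+6.7+4.9 − 3φ)·0.5 = 5.1
φ = (21.00 − 5.1/0.5) / 3 = 3.60 mm/h.

φ ≈ 3.60 mm/h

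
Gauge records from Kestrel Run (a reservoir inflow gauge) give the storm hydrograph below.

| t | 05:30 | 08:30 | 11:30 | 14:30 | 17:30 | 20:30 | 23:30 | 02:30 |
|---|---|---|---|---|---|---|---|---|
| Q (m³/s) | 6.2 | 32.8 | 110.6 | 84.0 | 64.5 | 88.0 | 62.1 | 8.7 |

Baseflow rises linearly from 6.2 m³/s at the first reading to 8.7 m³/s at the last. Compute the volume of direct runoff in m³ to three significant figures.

Direct-runoff ordinates (Q − Q_b): 0.00, 26.24, 103.69, 76.73, 56.87, 80.01, 53.76, 0.00 m³/s.
ΣQ_DR = 397.3 m³/s.
With Δt = 3 h = 10800 s, V = ΣQ_DR · Δt = 397.3 × 10800 = 4.29 × 10^6 m³.

V ≈ 4.29 × 10^6 m³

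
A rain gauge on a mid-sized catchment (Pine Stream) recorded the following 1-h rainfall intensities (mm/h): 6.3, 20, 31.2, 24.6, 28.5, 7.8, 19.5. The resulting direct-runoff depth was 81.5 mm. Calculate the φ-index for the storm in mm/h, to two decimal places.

Only the 5 blocks with intensity above φ contribute runoff: 20, 31.2, 24.6, 28.5, 19.5 mm/h.
Σ(I−φ)·Δt = d  ⇒  (20+31.2+24.6+28.5+19.5 − 5φ)·1 = 81.5
φ = (123.8 − 81.5/1) / 5 = 8.46 mm/h.

φ ≈ 8.46 mm/h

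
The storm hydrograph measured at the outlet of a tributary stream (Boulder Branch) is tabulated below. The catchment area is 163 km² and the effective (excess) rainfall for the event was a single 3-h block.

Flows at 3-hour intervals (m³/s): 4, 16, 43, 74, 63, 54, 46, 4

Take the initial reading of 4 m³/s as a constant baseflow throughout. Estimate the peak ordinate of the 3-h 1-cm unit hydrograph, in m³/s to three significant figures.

U_p ≈ 38.8 m³/s

Direct runoff: 0.0, 12.0, 39.0, 70.0, 59.0, 50.0, 42.0, 0.0 m³/s; ΣQ_DR = 272.0 m³/s, peak = 70.0 m³/s.
Runoff depth d = ΣQ_DR·Δt / A = 272.0 × 10800 / (163 km²) = 18.02 mm.
The 1-cm UH is the DRH scaled by (10 mm)/d, so U_p = 70.0 × 10/18.02 = 38.8 m³/s.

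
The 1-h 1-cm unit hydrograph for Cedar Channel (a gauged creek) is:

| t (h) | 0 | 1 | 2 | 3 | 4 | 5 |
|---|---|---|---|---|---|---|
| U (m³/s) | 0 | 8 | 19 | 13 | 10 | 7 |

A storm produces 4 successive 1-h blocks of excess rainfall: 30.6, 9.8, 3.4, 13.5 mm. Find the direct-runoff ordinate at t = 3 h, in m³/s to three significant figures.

By discrete convolution, Q_j = Σ (P_i / 10 mm) · U_{j−i}.
At t = 3 h (j=3): Q = (30.6/10)·13 + (9.8/10)·19 + (3.4/10)·8 + (13.5/10)·0 = 61.1 m³/s.

Q ≈ 61.1 m³/s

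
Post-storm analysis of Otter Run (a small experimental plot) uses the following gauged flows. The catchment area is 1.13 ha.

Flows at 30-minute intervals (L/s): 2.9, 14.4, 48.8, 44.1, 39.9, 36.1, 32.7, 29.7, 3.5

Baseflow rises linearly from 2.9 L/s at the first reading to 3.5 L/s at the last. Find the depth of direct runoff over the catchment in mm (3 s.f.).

d ≈ 35.6 mm

Direct runoff: 0.00, 11.43, 45.75, 40.98, 36.70, 32.83, 29.35, 26.27, 0.00 L/s; ΣQ_DR = 223.3 L/s.
V = ΣQ_DR · Δt = 223.3 × 1800 s = 4.019 × 10^5 L.
Over A = 1.13 ha, depth = V / A = 35.6 mm.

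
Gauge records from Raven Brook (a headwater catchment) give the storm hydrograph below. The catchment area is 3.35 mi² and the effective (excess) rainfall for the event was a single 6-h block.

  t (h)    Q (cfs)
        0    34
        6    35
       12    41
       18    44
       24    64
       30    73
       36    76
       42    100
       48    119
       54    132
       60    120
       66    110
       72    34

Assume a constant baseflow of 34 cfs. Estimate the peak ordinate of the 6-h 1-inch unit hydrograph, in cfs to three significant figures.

U_p ≈ 65.4 cfs

Direct runoff: 0.0, 1.0, 7.0, 10.0, 30.0, 39.0, 42.0, 66.0, 85.0, 98.0, 86.0, 76.0, 0.0 cfs; ΣQ_DR = 540.0 cfs, peak = 98.0 cfs.
Runoff depth d = ΣQ_DR·Δt / A = 540.0 × 21600 / (3.35 mi²) = 1.499 in.
The 1-inch UH is the DRH scaled by (1 in)/d, so U_p = 98.0 × 1/1.499 = 65.4 cfs.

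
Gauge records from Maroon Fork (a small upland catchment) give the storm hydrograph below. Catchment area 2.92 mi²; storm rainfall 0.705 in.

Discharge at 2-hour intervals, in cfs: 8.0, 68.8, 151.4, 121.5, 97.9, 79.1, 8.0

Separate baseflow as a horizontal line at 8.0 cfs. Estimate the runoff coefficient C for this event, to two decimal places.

C ≈ 0.72

ΣQ_DR = 478.7 cfs; V = ΣQ_DR·Δt = 3.447 × 10^6 ft³.
Runoff depth d = V / A = 0.5081 in.
C = d / P = 0.5081 / 0.705 = 0.72.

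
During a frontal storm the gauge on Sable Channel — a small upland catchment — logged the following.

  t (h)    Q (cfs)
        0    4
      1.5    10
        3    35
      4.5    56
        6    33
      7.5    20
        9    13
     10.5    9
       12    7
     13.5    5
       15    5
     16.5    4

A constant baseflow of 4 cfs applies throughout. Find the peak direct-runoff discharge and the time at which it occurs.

Subtracting baseflow gives direct-runoff ordinates: 0.0, 6.0, 31.0, 52.0, 29.0, 16.0, 9.0, 5.0, 3.0, 1.0, 1.0, 0.0 cfs.
The maximum is 52.0 cfs, occurring at the reading for t = 4.5 h.

Q_p = 52.0 cfs at t = 4.5 h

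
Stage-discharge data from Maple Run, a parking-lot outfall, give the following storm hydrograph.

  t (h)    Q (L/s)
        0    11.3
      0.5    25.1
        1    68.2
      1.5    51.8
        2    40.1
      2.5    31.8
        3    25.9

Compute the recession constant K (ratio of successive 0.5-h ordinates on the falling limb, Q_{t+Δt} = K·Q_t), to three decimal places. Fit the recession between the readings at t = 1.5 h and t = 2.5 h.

Using the recession-limb readings at t = 1.5 h and t = 2.5 h: Q falls from 51.8 to 31.8 L/s over 2 intervals.
K = (Q₂/Q₁)^(1/2) = (31.8/51.8)^(1/2) = 0.784.

K ≈ 0.784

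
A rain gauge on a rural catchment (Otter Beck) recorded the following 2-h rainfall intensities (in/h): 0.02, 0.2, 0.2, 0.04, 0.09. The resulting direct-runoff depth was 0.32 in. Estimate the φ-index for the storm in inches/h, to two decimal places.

φ ≈ 0.12 in/h

Only the 2 blocks with intensity above φ contribute runoff: 0.2, 0.2 in/h.
Σ(I−φ)·Δt = d  ⇒  (0.2+0.2 − 2φ)·2 = 0.32
φ = (0.4000 − 0.32/2) / 2 = 0.12 in/h.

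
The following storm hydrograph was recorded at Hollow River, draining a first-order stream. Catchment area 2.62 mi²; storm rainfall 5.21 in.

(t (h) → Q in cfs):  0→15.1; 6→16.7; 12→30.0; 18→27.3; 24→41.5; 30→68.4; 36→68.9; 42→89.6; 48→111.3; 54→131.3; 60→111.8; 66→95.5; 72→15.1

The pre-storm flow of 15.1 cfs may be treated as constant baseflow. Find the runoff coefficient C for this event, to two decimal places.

ΣQ_DR = 626.2 cfs; V = ΣQ_DR·Δt = 1.353 × 10^7 ft³.
Runoff depth d = V / A = 2.222 in.
C = d / P = 2.222 / 5.21 = 0.43.

C ≈ 0.43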